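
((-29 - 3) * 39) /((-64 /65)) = 2535/2 = 1267.50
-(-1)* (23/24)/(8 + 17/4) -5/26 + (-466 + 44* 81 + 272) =6439852/1911 = 3369.89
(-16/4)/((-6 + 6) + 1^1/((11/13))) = -3.38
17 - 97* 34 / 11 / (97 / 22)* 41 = -2771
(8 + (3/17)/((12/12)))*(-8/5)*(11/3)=-12232/255 = -47.97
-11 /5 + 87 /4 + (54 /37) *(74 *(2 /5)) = 251/4 = 62.75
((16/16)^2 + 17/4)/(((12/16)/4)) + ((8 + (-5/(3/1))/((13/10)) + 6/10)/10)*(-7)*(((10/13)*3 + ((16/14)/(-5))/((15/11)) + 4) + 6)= -32500256/950625 = -34.19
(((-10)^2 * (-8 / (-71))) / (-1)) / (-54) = 400/1917 = 0.21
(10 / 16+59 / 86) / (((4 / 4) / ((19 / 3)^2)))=162811/3096 = 52.59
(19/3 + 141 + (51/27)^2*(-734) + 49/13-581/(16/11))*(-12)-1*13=34393.09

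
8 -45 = -37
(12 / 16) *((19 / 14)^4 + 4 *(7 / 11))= 7527537/1690304 = 4.45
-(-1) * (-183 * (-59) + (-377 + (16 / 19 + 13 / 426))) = 84346543/8094 = 10420.87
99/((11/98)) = 882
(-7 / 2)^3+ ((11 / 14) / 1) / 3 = -7159/168 = -42.61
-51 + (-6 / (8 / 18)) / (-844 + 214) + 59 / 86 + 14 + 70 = 202919/6020 = 33.71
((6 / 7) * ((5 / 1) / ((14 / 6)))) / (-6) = -15/49 = -0.31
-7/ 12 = -0.58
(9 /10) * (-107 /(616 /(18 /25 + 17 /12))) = -205761/616000 = -0.33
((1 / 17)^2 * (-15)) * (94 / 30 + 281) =-4262/289 = -14.75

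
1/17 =0.06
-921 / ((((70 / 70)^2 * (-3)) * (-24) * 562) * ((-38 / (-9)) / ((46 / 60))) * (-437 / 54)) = 8289/16230560 = 0.00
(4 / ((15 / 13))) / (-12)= -13/45 = -0.29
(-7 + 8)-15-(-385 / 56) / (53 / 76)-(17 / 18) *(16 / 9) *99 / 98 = -272887/46746 = -5.84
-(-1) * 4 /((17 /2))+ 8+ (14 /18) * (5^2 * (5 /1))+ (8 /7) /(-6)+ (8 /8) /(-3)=112636/1071 = 105.17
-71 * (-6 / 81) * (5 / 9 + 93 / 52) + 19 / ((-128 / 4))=1186171/101088 = 11.73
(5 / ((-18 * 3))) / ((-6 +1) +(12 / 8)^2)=10/297 = 0.03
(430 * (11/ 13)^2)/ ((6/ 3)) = 26015/169 = 153.93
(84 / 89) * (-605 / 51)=-11.20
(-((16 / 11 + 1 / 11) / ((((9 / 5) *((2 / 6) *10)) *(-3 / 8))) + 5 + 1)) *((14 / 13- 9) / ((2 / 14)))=379246/1287 = 294.67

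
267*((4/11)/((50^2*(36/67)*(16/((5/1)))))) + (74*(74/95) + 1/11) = 289702097/5016000 = 57.76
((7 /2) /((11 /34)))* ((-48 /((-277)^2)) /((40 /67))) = -47838/4220095 = -0.01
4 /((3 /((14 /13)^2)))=784/507 = 1.55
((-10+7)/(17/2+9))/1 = -6/35 = -0.17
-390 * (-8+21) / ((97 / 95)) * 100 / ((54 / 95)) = -762612500/873 = -873553.84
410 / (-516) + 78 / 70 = 0.32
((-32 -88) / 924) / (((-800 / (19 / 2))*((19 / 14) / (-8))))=-1/110 = -0.01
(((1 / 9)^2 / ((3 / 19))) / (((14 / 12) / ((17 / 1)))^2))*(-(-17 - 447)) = 10191296/1323 = 7703.17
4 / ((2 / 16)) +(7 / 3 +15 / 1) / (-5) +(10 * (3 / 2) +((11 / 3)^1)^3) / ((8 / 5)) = 9277/135 = 68.72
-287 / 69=-4.16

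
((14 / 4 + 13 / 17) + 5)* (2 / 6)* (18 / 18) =3.09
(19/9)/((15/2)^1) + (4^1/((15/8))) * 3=902/135 = 6.68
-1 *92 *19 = -1748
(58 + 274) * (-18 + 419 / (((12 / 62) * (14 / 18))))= 6426690/7 = 918098.57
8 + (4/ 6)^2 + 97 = 949/9 = 105.44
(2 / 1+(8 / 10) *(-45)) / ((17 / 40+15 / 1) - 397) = 1360/15263 = 0.09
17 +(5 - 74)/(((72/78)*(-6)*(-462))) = 188197/11088 = 16.97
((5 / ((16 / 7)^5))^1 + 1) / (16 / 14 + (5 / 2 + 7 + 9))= 7928277/144179200 = 0.05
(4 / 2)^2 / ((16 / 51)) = 51/4 = 12.75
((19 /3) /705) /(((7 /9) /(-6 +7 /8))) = -779/13160 = -0.06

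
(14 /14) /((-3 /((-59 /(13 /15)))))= 295/13 = 22.69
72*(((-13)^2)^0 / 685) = 72/685 = 0.11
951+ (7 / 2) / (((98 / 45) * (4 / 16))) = 6702/7 = 957.43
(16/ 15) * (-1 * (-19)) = 304/15 = 20.27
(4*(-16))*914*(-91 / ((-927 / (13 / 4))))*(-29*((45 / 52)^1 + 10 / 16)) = 747734260/927 = 806617.32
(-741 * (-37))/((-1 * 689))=-2109/53 = -39.79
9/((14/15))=135/14 = 9.64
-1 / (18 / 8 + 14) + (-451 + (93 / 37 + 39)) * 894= -880424758/2405 = -366080.98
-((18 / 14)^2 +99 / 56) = -1341/392 = -3.42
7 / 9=0.78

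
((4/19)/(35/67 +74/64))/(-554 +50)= -1072/4308003 = 0.00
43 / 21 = 2.05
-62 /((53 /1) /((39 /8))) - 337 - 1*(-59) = -60145/212 = -283.70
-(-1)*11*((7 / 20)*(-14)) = -539/10 = -53.90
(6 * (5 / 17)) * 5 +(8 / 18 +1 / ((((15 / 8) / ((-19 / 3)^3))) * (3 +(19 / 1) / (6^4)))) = -35.67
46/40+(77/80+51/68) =229/80 = 2.86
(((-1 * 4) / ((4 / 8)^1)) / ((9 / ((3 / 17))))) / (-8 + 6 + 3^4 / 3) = -8/1275 = -0.01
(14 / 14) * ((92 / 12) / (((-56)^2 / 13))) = 299/9408 = 0.03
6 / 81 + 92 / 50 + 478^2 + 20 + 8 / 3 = 154243292/675 = 228508.58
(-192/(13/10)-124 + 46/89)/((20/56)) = -878500/1157 = -759.29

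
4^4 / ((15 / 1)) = 256/15 = 17.07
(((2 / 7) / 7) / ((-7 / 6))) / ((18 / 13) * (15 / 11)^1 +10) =-429/145775 = 0.00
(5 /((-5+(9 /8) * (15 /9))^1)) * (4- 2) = -16/5 = -3.20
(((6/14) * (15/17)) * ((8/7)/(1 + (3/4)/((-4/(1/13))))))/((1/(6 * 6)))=539136/34153 = 15.79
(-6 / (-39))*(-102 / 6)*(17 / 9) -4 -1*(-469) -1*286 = 20365/117 = 174.06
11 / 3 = 3.67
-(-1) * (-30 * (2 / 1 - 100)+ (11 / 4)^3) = 189491/64 = 2960.80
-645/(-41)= 645/41 = 15.73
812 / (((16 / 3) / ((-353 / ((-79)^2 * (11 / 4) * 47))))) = -214977/3226597 = -0.07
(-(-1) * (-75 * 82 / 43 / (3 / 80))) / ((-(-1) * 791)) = -164000/34013 = -4.82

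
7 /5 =1.40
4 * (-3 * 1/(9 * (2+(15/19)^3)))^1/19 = -1444/51279 = -0.03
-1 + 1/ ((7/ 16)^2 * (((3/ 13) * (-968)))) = -18203/17787 = -1.02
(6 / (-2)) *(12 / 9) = -4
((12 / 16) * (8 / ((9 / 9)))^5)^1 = 24576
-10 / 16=-5/8 = -0.62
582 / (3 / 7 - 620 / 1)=-0.94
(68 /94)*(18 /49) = 0.27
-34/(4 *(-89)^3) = 17/1409938 = 0.00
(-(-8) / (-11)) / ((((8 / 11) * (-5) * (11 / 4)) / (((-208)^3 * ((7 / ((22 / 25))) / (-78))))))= 24227840/363 = 66743.36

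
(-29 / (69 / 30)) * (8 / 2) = -50.43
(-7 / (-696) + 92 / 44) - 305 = -2318995/7656 = -302.90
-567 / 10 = -56.70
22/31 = 0.71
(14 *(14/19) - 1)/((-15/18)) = -1062/95 = -11.18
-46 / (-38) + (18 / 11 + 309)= 65176/209 = 311.85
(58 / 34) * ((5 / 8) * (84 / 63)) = 145/102 = 1.42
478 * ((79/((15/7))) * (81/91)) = 15685.75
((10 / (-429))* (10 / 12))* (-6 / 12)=0.01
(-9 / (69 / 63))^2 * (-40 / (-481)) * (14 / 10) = 2000376/254449 = 7.86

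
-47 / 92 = -0.51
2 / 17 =0.12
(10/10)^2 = 1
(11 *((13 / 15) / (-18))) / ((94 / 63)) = -1001/2820 = -0.35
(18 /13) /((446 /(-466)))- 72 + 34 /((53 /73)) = -26.62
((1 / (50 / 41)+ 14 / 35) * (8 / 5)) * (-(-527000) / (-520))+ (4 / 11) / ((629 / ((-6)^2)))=-889691012/449735 = -1978.26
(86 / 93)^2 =7396/8649 = 0.86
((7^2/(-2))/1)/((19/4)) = -98/19 = -5.16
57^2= 3249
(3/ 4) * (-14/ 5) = -2.10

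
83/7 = 11.86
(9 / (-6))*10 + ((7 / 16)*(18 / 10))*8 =-8.70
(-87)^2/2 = 3784.50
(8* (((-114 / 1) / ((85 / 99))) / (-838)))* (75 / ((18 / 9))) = 338580/7123 = 47.53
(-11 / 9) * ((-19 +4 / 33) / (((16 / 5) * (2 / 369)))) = 127715/96 = 1330.36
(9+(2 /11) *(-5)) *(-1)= -89/11 = -8.09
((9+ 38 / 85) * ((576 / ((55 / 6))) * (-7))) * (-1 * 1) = 1766016/425 = 4155.33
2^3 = 8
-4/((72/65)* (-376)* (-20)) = -13/27072 = 0.00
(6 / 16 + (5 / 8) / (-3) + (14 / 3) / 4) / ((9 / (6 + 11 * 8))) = 13.93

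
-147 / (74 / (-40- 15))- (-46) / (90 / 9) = 42127/370 = 113.86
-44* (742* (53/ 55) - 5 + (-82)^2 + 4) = -1636364/5 = -327272.80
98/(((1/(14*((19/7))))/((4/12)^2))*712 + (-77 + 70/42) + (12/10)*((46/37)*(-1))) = 516705/484049 = 1.07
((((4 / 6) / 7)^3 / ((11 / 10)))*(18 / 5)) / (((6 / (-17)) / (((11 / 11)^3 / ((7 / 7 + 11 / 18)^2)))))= -9792/3173093 = 0.00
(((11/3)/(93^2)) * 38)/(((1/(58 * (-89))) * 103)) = -2157716/2672541 = -0.81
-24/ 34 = -12/17 = -0.71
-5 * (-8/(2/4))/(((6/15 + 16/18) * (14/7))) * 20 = 18000/29 = 620.69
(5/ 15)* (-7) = -7/3 = -2.33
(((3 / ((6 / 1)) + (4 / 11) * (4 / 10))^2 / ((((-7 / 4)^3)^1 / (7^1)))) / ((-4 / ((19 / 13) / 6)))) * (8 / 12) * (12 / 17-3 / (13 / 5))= -383116/38713675 = -0.01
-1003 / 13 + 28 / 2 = -821/13 = -63.15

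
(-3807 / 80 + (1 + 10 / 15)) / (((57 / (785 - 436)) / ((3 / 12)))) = -3846329/54720 = -70.29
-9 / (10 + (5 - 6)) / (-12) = 1/12 = 0.08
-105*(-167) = 17535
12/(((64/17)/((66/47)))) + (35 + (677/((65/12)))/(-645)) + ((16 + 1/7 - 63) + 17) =346677619/36782200 = 9.43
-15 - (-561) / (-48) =-427/16 = -26.69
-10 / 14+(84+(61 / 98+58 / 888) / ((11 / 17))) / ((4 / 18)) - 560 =-28387855/159544 = -177.93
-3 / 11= -0.27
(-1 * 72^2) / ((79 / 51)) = -264384/79 = -3346.63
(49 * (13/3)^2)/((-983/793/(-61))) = 400576813/8847 = 45278.27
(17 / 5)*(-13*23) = -5083/5 = -1016.60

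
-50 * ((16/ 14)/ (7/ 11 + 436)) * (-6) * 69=607200/11207 = 54.18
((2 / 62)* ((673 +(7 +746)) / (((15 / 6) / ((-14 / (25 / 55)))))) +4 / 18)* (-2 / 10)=113.30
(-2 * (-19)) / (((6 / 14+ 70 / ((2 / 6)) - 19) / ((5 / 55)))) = 133/7370 = 0.02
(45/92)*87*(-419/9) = -182265/92 = -1981.14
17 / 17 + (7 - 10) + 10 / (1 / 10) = 98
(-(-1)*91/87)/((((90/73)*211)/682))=2265263/826065 = 2.74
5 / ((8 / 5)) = 25/8 = 3.12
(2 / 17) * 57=114/17 = 6.71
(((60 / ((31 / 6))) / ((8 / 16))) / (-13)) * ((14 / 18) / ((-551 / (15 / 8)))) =1050/222053 = 0.00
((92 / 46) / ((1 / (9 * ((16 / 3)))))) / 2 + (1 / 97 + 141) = 18334/97 = 189.01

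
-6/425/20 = -3/4250 = 0.00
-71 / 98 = -0.72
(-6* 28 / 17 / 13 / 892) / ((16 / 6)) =-63/197132 = 0.00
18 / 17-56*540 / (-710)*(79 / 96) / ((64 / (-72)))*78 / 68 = -1706031/38624 = -44.17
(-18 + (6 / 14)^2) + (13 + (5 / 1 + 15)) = 744/49 = 15.18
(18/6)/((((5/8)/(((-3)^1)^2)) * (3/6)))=432/5 = 86.40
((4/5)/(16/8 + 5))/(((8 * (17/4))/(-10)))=-4/119 = -0.03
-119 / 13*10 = -1190/13 = -91.54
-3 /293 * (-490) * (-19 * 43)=-1200990/293 = -4098.94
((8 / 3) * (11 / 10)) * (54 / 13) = 792/65 = 12.18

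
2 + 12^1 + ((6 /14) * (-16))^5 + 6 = -254467828/16807 = -15140.59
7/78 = 0.09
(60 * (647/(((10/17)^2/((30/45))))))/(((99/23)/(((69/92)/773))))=4300609/255090 = 16.86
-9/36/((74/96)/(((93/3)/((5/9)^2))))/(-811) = 30132/750175 = 0.04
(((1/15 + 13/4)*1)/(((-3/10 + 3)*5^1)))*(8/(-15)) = -796/6075 = -0.13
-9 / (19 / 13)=-117/19 = -6.16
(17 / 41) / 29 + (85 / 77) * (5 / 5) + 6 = 651692/91553 = 7.12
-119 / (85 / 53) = -371/5 = -74.20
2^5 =32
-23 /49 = -0.47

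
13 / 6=2.17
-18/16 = -9/8 = -1.12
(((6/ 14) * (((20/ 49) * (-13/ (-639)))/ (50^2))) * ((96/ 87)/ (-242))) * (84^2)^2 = -0.32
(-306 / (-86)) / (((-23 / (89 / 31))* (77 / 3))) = -40851/2360743 = -0.02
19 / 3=6.33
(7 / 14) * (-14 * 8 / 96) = -7/12 = -0.58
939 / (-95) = -939/95 = -9.88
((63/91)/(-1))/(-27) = 1/39 = 0.03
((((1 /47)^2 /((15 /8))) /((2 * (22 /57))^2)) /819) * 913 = 29963/66336270 = 0.00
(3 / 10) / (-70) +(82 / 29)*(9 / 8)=16122/5075 = 3.18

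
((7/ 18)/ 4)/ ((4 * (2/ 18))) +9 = 295/32 = 9.22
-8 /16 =-1/2 = -0.50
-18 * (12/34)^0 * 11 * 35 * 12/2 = -41580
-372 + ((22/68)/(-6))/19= -1441883/3876 = -372.00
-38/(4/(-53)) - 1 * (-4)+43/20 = 509.65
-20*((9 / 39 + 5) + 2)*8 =-15040/13 = -1156.92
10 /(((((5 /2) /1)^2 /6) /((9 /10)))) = 216/25 = 8.64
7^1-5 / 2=4.50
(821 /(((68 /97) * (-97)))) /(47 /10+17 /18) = -2.14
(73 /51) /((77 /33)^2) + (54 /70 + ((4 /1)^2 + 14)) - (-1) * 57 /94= 12387657/391510 = 31.64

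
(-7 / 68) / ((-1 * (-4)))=-7/272 = -0.03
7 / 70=1/10 = 0.10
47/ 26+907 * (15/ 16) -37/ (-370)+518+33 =1459349/1040 = 1403.22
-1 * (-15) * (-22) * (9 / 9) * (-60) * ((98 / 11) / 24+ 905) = 17926350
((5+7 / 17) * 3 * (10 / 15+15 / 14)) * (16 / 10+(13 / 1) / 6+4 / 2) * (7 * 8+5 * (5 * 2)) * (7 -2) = 30789502/357 = 86245.10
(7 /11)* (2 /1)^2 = 28/11 = 2.55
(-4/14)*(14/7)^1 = -4/7 = -0.57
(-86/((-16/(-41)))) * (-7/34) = 12341/272 = 45.37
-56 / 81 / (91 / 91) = -56/81 = -0.69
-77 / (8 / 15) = -1155/8 = -144.38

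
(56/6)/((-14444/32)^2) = 1792/39117963 = 0.00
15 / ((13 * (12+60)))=5/312 = 0.02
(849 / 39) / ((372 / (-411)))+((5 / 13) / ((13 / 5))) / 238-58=-204615499/2493764 = -82.05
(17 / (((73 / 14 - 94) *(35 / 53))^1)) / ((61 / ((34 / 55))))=-61268/20851325 = 0.00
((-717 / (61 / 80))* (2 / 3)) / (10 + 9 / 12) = -152960/2623 = -58.31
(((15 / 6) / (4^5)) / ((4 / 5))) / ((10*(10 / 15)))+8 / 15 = 262369/491520 = 0.53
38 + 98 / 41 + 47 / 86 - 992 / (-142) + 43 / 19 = 238712609/4756574 = 50.19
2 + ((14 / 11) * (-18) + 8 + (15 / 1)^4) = 556733/11 = 50612.09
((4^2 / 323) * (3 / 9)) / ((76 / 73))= 292/18411 = 0.02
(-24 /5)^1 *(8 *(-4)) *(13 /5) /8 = 1248/25 = 49.92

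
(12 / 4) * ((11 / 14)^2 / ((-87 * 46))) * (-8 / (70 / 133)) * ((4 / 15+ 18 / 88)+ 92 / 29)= 14575451/568684200 = 0.03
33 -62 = -29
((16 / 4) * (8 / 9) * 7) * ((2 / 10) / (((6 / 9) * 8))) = 14/15 = 0.93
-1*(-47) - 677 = -630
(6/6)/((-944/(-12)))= 0.01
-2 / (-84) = 0.02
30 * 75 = 2250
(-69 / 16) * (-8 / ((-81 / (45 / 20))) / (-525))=23/12600 = 0.00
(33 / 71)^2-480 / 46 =-1184793/115943 = -10.22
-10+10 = 0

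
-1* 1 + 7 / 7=0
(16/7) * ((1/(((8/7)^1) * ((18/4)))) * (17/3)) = 68/27 = 2.52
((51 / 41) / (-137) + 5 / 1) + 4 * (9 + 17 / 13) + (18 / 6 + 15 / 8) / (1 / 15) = 119.35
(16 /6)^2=64/9 = 7.11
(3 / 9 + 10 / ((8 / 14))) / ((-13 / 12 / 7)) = -1498/13 = -115.23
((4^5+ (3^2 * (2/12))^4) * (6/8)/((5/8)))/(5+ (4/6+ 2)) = 29637/184 = 161.07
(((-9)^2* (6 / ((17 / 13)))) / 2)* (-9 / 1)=-1672.41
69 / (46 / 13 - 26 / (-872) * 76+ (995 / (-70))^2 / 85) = 542966060/64381039 = 8.43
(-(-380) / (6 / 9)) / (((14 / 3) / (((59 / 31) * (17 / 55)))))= 171513/2387 = 71.85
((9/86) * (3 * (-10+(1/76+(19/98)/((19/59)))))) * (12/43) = -2830869/3442838 = -0.82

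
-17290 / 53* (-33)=570570/53 = 10765.47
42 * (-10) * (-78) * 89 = 2915640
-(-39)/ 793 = 3/61 = 0.05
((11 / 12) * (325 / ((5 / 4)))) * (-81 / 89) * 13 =-250965/89 = -2819.83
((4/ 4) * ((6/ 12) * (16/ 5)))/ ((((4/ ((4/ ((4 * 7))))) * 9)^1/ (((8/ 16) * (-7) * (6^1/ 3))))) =-2/45 = -0.04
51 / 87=17/29 = 0.59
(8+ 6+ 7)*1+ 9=30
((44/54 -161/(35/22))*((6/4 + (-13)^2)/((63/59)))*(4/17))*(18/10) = -77900768/11475 = -6788.74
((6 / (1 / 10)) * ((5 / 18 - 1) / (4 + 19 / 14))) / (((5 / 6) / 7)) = -5096/75 = -67.95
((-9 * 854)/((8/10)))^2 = 369216225/4 = 92304056.25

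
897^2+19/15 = 12069154/15 = 804610.27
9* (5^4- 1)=5616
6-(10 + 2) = -6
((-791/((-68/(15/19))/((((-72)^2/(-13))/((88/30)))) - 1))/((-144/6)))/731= -4805325/39051482 = -0.12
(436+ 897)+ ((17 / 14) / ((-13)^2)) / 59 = 186078819/139594 = 1333.00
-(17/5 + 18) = -21.40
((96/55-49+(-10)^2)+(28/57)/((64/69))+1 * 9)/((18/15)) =1041239/20064 = 51.90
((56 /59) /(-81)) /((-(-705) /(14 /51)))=-784/171828945 = 0.00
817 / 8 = 102.12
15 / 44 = 0.34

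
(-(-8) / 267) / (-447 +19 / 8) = -64/949719 = 0.00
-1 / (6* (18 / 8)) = -2/27 = -0.07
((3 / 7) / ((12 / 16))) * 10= 40/7 = 5.71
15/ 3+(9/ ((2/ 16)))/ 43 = 287/43 = 6.67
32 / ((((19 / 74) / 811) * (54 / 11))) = 10562464/513 = 20589.60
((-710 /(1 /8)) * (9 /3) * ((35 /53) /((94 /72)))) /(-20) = 1073520/2491 = 430.96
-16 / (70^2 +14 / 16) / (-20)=32/196035 = 0.00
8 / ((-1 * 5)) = -8/5 = -1.60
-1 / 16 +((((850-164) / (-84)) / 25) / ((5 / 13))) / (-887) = -0.06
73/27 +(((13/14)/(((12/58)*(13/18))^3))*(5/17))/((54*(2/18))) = 35505047/2171988 = 16.35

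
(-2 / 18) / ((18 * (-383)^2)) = -1/23763618 = 0.00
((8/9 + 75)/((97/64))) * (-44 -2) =-2010752/873 = -2303.27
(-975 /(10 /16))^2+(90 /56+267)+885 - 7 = 68172905/28 = 2434746.61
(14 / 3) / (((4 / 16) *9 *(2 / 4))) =112/27 = 4.15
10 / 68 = 5/34 = 0.15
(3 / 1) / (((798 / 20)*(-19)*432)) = -5/545832 = 0.00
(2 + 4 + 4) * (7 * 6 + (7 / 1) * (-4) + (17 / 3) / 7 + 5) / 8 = 520/21 = 24.76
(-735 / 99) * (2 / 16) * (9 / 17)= -735/1496 = -0.49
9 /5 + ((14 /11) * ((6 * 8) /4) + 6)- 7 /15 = 746/33 = 22.61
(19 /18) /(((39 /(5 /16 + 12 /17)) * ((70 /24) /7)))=5263/79560 = 0.07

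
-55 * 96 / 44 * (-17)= 2040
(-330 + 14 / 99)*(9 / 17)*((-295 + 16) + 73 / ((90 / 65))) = 66503944/1683 = 39515.12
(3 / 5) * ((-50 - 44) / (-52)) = 141/130 = 1.08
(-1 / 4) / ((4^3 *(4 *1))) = -1/1024 = 0.00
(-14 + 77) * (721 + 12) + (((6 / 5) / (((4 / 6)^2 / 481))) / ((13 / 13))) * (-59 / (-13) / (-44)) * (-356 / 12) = 22067343/440 = 50153.05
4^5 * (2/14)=1024/7 = 146.29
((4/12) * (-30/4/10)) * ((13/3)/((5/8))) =-26/15 = -1.73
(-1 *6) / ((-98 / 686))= 42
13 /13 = 1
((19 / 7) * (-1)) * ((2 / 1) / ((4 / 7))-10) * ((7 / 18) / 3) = 247/108 = 2.29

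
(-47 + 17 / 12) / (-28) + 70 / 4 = 6427/336 = 19.13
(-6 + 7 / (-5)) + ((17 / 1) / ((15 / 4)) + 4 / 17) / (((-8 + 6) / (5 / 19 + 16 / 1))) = -785/17 = -46.18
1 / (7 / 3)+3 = 24/7 = 3.43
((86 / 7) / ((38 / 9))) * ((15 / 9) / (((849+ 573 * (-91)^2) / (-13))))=-2795/210399882 = 0.00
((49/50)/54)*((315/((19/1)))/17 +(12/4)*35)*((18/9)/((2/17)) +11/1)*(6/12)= 391363/14535 = 26.93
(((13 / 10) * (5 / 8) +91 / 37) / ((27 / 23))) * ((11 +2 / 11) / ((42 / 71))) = 129687961/2461536 = 52.69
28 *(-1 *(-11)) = 308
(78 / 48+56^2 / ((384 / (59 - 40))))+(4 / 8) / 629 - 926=-11611957/15096 = -769.21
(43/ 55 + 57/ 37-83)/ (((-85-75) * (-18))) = -0.03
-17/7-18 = -143/7 = -20.43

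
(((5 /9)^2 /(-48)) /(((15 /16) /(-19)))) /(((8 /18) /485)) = 46075/324 = 142.21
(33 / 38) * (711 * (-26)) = -305019/19 = -16053.63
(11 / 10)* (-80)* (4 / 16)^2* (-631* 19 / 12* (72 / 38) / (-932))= -20823/1864 = -11.17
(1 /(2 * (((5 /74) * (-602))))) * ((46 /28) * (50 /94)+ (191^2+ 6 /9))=-532922359/1188348 = -448.46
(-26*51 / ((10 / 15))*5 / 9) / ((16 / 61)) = -67405/16 = -4212.81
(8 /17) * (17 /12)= 0.67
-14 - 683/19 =-949/19 = -49.95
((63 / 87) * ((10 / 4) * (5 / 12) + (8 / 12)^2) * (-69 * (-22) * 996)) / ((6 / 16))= 125826008/29 = 4338827.86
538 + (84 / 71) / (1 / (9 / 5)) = 191746/355 = 540.13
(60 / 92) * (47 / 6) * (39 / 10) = 1833/92 = 19.92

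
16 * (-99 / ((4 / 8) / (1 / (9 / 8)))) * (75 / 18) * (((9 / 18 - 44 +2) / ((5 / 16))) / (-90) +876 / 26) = -144835328/351 = -412636.26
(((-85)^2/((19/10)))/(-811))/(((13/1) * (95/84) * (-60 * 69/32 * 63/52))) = 369920/181810791 = 0.00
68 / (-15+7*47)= 34/157 = 0.22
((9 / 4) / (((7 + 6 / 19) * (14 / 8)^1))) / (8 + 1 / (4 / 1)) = 228/10703 = 0.02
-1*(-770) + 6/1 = 776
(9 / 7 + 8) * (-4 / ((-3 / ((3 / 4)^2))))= 195/28 = 6.96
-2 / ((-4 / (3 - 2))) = 1/2 = 0.50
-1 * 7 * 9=-63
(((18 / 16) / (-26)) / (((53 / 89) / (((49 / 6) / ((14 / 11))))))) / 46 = -20559/2028416 = -0.01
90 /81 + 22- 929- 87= -992.89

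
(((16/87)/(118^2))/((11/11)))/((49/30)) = 40/4946501 = 0.00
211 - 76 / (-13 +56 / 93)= 250351/1153 = 217.13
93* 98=9114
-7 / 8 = -0.88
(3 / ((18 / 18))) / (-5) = -3/5 = -0.60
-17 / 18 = -0.94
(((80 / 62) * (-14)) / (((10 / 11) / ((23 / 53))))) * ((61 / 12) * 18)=-1296372/1643 = -789.03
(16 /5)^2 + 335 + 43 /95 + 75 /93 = 5102199/14725 = 346.50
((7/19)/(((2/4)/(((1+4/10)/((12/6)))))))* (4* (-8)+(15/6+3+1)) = -2499/190 = -13.15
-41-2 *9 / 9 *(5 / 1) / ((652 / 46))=-6798/163 = -41.71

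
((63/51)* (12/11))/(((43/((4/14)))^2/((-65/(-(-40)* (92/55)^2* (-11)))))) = 2925/931171192 = 0.00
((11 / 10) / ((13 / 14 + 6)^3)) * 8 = 0.03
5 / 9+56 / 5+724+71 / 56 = 1857299/2520 = 737.02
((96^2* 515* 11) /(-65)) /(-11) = 949248/13 = 73019.08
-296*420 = -124320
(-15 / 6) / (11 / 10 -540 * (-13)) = -25/70211 = 0.00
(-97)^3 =-912673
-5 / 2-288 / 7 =-611/14 = -43.64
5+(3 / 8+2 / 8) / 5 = 41/8 = 5.12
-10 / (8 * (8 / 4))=-5/8 = -0.62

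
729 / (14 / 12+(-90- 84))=-4374/1037 = -4.22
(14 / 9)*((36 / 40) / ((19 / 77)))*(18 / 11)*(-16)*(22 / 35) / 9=-4928/475 = -10.37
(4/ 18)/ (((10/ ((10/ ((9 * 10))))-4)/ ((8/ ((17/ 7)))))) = 56/6579 = 0.01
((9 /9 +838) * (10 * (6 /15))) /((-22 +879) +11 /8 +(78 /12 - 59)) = 26848/6447 = 4.16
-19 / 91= -0.21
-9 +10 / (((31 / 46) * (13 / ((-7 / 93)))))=-9.09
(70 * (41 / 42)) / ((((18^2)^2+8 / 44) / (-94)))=-105985/1732107 = -0.06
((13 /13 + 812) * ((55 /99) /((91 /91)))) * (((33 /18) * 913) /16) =13608265/288 = 47250.92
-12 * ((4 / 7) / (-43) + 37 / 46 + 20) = -1727238/6923 = -249.49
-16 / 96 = -1/6 = -0.17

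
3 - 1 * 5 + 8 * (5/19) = 2/19 = 0.11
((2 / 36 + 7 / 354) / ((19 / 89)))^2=12673600/101787921 = 0.12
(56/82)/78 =14/1599 = 0.01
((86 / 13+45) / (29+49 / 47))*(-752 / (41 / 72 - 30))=426884832/9724091 = 43.90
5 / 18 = 0.28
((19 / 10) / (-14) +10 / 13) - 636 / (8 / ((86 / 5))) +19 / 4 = -1362.02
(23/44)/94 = 23/4136 = 0.01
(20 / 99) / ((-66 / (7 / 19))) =-70/62073 = 0.00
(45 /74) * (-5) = -225/74 = -3.04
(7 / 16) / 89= 7/1424 = 0.00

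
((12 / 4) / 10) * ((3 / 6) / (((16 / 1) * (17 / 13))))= 0.01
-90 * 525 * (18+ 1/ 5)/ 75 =-11466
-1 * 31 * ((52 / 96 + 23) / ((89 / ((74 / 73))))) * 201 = -43419685/25988 = -1670.76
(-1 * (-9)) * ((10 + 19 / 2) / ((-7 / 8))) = -1404/7 = -200.57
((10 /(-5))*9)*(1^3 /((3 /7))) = -42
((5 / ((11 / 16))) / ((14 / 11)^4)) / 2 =6655/4802 = 1.39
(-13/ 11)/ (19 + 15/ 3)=-13/264 = -0.05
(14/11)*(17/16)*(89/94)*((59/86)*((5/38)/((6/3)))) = 3124345/54065792 = 0.06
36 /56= 9/14 = 0.64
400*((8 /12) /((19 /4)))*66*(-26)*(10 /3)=-18304000/57 = -321122.81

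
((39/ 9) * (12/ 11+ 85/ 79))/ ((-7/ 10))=-34970/2607 = -13.41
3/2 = 1.50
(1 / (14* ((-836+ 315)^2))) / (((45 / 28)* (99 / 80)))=32/241853931 = 0.00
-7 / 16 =-0.44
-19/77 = -0.25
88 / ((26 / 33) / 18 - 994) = -26136/295205 = -0.09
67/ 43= 1.56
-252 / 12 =-21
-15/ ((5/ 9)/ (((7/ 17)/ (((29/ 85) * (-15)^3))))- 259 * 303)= 35/186738 = 0.00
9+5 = 14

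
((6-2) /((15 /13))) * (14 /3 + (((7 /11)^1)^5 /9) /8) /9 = 703689259/391353930 = 1.80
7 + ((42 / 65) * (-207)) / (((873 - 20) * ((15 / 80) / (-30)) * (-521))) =40163375/5777369 = 6.95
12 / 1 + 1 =13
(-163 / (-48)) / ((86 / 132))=1793/344 = 5.21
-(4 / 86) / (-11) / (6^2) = 1/8514 = 0.00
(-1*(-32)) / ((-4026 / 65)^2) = 33800/4052169 = 0.01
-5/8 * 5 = -25/8 = -3.12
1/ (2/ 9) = 9/2 = 4.50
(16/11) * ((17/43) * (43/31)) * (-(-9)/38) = 1224/6479 = 0.19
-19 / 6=-3.17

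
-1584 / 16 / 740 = -99/740 = -0.13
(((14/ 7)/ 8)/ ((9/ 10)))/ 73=5/1314 = 0.00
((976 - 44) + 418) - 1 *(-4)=1354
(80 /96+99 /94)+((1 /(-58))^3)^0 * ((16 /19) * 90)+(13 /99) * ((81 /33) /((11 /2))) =277182076/3565749 = 77.73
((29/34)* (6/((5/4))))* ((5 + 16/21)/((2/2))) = 14036/595 = 23.59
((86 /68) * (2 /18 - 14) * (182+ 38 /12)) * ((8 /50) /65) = -8.01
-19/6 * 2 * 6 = -38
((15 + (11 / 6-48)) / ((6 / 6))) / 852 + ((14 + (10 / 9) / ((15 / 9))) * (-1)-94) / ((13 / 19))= -10557007/66456 = -158.86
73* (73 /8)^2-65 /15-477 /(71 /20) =80969869/13632 = 5939.69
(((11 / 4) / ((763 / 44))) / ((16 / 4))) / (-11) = -11/3052 = 0.00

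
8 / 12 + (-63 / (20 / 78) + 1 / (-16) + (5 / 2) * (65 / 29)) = -1666867/6960 = -239.49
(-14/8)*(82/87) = -287/174 = -1.65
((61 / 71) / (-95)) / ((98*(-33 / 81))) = 1647/7271110 = 0.00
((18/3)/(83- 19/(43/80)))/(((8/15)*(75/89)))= 3827/13660 = 0.28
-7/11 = -0.64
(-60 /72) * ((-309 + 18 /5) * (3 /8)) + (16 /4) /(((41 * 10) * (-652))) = 95.44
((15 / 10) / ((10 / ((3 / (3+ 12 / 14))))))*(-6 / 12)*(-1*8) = 7/15 = 0.47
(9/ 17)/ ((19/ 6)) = 54/323 = 0.17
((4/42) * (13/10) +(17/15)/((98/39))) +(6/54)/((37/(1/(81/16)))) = 1521047/2643354 = 0.58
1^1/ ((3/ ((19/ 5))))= 19/15 = 1.27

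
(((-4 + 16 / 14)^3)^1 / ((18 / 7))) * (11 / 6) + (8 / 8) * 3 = -18031/1323 = -13.63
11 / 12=0.92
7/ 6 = 1.17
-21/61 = -0.34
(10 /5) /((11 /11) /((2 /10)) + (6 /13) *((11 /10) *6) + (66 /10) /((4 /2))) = 52/295 = 0.18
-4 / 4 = -1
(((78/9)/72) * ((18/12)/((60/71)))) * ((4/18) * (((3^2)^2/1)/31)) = 923/7440 = 0.12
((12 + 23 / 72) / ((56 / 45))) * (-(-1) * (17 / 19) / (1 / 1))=75395/8512 = 8.86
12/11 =1.09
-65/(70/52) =-338/7 = -48.29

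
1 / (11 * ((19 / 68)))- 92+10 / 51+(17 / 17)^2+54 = -36.48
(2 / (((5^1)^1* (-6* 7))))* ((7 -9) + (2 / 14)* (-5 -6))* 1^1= 5/147 = 0.03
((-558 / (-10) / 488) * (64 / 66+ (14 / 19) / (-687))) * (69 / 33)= 148743921/642294620 = 0.23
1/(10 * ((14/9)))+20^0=149/140 = 1.06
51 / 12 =17/4 = 4.25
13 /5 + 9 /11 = 188/55 = 3.42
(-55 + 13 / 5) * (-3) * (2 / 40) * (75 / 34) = 1179/68 = 17.34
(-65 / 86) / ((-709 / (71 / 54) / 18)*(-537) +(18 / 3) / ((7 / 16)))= -32305/688189974 = 0.00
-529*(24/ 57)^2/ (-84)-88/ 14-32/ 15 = -92268/12635 = -7.30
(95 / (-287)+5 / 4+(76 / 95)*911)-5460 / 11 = 14734057/63140 = 233.36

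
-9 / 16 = -0.56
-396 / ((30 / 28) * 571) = -1848/2855 = -0.65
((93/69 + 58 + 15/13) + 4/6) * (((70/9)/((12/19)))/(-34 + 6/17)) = -14097335/629694 = -22.39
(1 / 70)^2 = 1/4900 = 0.00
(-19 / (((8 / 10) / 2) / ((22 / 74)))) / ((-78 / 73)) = 76285/5772 = 13.22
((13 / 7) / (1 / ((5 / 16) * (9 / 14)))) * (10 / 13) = 225/784 = 0.29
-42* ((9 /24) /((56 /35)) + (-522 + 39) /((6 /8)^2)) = 1153733/32 = 36054.16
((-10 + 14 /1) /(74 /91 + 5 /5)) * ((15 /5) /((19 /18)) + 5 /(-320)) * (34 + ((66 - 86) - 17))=-312767/16720 = -18.71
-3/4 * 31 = -93/4 = -23.25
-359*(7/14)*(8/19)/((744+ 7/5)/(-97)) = 696460/70813 = 9.84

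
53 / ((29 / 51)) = 2703/29 = 93.21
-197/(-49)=197/49 = 4.02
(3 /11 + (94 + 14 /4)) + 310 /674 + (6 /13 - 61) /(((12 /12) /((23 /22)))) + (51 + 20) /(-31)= 48779711/1493921 = 32.65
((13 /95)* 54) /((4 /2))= 351/95 = 3.69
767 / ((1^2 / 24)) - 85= 18323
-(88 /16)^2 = -121/4 = -30.25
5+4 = 9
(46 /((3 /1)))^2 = 2116/9 = 235.11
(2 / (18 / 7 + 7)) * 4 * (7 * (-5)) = -1960/67 = -29.25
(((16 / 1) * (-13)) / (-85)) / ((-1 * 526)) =-104/22355 = 0.00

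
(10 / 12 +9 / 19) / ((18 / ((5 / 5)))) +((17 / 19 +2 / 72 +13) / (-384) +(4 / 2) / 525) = 68377/1702400 = 0.04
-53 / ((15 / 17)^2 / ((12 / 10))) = -30634/375 = -81.69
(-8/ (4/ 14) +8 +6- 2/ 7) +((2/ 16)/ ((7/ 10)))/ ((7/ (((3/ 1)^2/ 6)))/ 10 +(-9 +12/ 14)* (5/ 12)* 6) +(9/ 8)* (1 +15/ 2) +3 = -1.73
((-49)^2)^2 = 5764801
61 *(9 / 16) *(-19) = -10431/16 = -651.94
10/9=1.11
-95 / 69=-1.38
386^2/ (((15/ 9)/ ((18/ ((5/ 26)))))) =209190384/25 = 8367615.36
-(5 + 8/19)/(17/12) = -1236/323 = -3.83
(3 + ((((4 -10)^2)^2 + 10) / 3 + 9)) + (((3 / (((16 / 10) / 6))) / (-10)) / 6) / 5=107351/240 = 447.30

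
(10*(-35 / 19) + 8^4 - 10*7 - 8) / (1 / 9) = 683928/19 = 35996.21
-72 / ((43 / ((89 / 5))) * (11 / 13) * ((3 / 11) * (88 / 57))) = -197847/2365 = -83.66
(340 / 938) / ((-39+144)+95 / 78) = 2652/777133 = 0.00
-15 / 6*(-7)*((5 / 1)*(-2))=-175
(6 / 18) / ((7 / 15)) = 5/7 = 0.71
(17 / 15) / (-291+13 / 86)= -1462/375195 = 0.00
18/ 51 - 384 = -6522/17 = -383.65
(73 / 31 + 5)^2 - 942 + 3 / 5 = -4263507/4805 = -887.31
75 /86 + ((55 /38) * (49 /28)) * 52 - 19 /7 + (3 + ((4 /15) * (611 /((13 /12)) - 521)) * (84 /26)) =169.91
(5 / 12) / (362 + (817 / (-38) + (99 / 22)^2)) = 5/4329 = 0.00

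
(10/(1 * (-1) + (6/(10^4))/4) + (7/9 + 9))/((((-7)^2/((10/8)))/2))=-14380/1259811 = -0.01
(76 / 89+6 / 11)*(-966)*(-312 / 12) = 34408920/979 = 35147.01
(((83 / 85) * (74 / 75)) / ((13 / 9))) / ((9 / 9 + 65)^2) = 3071/20055750 = 0.00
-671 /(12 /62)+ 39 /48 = -166369/48 = -3466.02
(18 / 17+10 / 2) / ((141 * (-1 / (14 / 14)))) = -0.04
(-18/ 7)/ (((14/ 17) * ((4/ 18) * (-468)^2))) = -17/264992 = 0.00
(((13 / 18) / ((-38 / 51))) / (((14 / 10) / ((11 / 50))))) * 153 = -123981/5320 = -23.30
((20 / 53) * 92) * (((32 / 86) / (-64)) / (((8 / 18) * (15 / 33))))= -2277/2279 = -1.00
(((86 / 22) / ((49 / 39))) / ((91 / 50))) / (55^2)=258/456533 = 0.00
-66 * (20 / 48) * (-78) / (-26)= -165/2 = -82.50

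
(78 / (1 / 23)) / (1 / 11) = 19734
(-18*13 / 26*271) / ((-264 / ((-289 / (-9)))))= 78319/264 = 296.66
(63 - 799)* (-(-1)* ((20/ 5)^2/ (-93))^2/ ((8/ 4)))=-94208/8649 = -10.89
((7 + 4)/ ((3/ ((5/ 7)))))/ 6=55/126 = 0.44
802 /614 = 401/307 = 1.31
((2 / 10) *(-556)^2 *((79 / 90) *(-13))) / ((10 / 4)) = -317482672/1125 = -282206.82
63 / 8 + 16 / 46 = 1513/184 = 8.22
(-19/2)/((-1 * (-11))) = -19/22 = -0.86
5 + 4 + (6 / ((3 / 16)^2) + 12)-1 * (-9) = 602/3 = 200.67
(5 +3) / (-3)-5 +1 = -20/3 = -6.67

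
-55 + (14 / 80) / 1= -2193/40 = -54.82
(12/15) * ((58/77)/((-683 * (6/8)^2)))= -3712/2366595 = 0.00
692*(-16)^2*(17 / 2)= 1505792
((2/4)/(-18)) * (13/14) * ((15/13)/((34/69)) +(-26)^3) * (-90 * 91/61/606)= -8276905/82416 = -100.43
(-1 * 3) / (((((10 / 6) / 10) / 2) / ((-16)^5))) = 37748736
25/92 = 0.27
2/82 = 1/41 = 0.02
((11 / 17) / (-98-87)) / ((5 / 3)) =-33/15725 = 0.00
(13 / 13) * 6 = 6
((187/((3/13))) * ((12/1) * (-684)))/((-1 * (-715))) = -46512/5 = -9302.40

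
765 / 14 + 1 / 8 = 3067/56 = 54.77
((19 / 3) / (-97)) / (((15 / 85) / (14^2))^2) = -210942256/2619 = -80543.05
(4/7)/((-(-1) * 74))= 2/259 = 0.01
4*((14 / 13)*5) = 280/13 = 21.54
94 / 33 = 2.85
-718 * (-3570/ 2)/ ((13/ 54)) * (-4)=-276832080/13 = -21294775.38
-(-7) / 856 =0.01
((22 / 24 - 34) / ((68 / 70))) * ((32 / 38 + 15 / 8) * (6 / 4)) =-5738635/41344 = -138.80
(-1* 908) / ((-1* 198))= 454/99 = 4.59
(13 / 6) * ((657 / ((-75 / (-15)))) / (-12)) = -949/40 = -23.72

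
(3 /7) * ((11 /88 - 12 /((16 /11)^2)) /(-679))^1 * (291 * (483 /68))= 220455/30464 = 7.24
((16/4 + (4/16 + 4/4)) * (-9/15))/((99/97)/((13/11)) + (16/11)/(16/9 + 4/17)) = -1.99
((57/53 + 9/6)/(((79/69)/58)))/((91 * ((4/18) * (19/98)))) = 2647323/79553 = 33.28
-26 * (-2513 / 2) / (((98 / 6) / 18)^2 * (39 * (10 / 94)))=16400556/1715 = 9563.01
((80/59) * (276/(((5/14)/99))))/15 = 2040192/295 = 6915.91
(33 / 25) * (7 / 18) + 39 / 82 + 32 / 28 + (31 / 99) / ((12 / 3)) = 6279509/2841300 = 2.21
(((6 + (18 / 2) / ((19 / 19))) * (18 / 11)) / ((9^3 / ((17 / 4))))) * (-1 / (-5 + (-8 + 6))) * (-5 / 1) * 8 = -1700/2079 = -0.82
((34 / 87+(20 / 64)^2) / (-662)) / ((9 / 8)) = -10879/16587072 = 0.00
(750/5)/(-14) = -75/7 = -10.71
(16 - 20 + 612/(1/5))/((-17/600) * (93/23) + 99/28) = 98403200/110161 = 893.27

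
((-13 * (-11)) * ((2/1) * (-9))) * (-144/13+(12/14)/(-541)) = 107990388/3787 = 28516.08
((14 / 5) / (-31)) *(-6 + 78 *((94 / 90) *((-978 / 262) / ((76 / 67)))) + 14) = 45315277/1928975 = 23.49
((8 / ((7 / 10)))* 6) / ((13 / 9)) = 4320/91 = 47.47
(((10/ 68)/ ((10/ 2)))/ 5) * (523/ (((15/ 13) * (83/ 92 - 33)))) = -312754/3765075 = -0.08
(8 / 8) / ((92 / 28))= 7/23 = 0.30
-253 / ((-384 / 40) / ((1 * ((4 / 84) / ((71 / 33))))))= 13915/23856 = 0.58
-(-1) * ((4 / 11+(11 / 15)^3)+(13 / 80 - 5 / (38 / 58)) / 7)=-24411977/79002000 = -0.31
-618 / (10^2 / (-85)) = 5253/10 = 525.30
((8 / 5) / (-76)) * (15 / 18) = -1/57 = -0.02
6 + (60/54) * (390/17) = 31.49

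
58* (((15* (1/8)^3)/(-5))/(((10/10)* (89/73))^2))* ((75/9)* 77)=-297491425/2027776 = -146.71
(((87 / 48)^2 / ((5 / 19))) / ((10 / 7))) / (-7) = -15979/12800 = -1.25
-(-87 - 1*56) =143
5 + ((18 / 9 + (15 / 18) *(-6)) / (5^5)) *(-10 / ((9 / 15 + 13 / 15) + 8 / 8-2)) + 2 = 6143/875 = 7.02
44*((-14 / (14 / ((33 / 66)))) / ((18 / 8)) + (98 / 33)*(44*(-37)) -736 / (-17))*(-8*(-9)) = -258056128/17 = -15179772.24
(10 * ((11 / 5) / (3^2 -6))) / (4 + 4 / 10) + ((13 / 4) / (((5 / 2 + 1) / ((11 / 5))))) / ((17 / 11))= 10669/3570 = 2.99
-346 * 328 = -113488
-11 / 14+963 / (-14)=-487/7 = -69.57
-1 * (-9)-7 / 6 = 47/6 = 7.83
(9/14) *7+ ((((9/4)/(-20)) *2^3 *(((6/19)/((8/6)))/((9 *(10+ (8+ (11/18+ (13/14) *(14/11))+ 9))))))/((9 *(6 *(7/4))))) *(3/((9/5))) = 6824075/1516466 = 4.50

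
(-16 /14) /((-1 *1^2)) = 8/7 = 1.14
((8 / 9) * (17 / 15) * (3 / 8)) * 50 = 170/9 = 18.89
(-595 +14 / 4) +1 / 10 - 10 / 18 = -26638/45 = -591.96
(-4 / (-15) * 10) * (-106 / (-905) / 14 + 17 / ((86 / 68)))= 9770424/272405 = 35.87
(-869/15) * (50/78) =-4345/117 = -37.14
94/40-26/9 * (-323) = 168383/180 = 935.46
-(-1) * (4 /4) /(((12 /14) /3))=7/2 = 3.50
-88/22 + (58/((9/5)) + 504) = 4790/9 = 532.22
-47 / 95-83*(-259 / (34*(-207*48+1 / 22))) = -0.56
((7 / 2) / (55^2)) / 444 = 7/2686200 = 0.00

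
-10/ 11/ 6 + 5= 160/33 = 4.85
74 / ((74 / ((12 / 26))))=6/13 = 0.46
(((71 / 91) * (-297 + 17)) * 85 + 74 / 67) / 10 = -8086419/4355 = -1856.81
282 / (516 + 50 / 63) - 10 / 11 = -65077/179069 = -0.36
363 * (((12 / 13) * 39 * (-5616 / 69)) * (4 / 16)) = -6115824/23 = -265905.39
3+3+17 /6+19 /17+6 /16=4213/408 = 10.33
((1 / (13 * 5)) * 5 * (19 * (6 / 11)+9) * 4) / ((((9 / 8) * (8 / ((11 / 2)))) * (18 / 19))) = 1349/351 = 3.84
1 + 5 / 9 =14/9 = 1.56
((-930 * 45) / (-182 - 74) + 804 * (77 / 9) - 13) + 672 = 2957239/384 = 7701.14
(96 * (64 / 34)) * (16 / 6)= 481.88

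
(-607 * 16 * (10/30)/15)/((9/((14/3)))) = -135968/1215 = -111.91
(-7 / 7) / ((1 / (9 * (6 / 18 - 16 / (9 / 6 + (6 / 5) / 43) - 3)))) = 8632/73 = 118.25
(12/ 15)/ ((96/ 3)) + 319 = 12761/40 = 319.02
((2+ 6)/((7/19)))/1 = 152/7 = 21.71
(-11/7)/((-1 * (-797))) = -11/5579 = 0.00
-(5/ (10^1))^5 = -1/32 = -0.03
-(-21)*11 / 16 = 231/16 = 14.44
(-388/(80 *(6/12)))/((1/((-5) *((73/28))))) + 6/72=21257/168 = 126.53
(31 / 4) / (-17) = -31/68 = -0.46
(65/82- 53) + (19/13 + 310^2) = 102388505/1066 = 96049.25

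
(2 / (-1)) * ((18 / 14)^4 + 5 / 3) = -63376/7203 = -8.80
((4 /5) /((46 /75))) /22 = 0.06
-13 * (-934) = 12142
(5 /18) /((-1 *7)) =-5/126 = -0.04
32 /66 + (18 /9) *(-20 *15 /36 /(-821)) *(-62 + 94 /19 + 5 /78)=-13491899/20075913 = -0.67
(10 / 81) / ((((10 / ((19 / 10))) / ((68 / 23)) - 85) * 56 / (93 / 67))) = -10013/272305152 = 0.00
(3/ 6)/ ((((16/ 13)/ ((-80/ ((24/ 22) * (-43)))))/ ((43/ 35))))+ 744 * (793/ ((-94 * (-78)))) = 642097/7896 = 81.32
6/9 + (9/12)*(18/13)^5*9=39006338/1113879 = 35.02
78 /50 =39/25 = 1.56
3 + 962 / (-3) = -953/3 = -317.67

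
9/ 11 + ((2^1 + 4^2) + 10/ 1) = 28.82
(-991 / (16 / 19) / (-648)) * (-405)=-94145/128 = -735.51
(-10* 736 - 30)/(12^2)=-3695/72 = -51.32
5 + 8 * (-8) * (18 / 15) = -71.80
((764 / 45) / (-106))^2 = 145924/5688225 = 0.03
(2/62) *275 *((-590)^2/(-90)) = -9572750/279 = -34310.93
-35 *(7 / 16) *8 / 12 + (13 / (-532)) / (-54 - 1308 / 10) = -1672675/163856 = -10.21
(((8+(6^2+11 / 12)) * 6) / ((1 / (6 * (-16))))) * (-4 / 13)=103488/13 = 7960.62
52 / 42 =26/21 = 1.24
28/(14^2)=1/7 = 0.14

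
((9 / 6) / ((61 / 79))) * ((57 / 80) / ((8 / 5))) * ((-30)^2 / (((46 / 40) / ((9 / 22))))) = 136778625/493856 = 276.96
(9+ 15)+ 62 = 86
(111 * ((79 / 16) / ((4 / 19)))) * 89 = 14828379/64 = 231693.42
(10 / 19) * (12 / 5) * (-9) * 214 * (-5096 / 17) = 235557504/323 = 729280.20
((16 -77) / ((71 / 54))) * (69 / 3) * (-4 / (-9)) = -33672/71 = -474.25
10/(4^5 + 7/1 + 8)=10/1039 = 0.01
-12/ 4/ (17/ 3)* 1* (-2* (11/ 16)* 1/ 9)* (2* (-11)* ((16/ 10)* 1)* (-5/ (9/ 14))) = 3388/153 = 22.14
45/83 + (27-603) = -47763/83 = -575.46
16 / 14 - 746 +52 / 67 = -348974/469 = -744.08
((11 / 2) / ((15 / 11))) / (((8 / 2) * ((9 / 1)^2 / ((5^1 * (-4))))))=-121/486 = -0.25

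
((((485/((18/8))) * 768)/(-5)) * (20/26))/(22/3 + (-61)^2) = -198656/29081 = -6.83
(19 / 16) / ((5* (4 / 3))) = 57/320 = 0.18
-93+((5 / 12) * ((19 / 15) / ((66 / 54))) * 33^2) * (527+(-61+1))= 878055/4 = 219513.75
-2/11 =-0.18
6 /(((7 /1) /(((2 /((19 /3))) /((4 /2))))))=18/133 = 0.14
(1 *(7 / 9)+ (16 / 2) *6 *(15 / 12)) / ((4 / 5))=2735/36 = 75.97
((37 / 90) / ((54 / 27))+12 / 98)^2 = 8369449/77792400 = 0.11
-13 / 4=-3.25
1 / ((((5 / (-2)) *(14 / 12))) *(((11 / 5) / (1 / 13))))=-12/1001 = -0.01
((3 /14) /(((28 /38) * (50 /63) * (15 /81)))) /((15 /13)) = 60021/35000 = 1.71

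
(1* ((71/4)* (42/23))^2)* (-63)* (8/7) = -40015458/529 = -75643.59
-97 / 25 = -3.88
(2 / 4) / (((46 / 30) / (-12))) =-90/23 = -3.91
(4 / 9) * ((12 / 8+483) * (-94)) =-60724/3 = -20241.33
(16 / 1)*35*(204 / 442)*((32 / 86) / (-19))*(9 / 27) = -17920/10621 = -1.69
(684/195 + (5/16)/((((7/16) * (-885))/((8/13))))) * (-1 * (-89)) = 25138228/80535 = 312.14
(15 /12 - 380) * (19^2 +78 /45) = -549541/4 = -137385.25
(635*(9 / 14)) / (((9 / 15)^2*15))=3175/42 = 75.60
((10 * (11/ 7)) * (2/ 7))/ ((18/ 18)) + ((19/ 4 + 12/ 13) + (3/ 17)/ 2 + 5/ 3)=1548691/129948 = 11.92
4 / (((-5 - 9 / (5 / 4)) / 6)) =-120/61 = -1.97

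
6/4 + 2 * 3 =15/2 = 7.50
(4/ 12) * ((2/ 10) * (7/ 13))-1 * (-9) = 1762/195 = 9.04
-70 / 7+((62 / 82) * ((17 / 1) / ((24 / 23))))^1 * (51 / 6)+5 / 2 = 191297/1968 = 97.20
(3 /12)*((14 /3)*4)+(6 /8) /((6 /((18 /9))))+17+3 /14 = 22.13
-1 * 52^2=-2704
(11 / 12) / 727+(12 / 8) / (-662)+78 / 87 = 37497293/41870838 = 0.90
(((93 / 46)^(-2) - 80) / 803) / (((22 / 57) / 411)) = -897779906/8488513 = -105.76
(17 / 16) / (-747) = -17/11952 = 0.00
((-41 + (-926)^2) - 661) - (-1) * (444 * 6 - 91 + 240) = 859587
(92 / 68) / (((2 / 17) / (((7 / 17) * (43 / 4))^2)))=225.33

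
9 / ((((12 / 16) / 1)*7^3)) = 12/343 = 0.03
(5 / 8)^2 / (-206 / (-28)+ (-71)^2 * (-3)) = -175/6771808 = 0.00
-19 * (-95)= 1805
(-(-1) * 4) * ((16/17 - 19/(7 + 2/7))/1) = -20/3 = -6.67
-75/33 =-25/11 = -2.27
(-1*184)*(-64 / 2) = 5888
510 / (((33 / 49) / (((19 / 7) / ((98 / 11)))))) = 1615/7 = 230.71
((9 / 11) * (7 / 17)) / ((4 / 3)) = 189/748 = 0.25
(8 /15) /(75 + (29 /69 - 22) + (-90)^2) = 92/1406465 = 0.00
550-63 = 487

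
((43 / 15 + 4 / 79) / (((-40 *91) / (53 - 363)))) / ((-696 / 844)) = -22612237/75053160 = -0.30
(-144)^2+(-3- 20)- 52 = 20661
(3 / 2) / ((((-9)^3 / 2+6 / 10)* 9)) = -5/10917 = 0.00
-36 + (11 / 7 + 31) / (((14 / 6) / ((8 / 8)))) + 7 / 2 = -1817/98 = -18.54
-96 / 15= -32/5 = -6.40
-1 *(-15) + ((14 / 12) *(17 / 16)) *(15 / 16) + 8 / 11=95121/5632 = 16.89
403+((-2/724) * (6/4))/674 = 403.00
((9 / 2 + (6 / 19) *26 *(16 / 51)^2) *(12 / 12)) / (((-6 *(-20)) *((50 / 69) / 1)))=4022263/65892000 = 0.06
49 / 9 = 5.44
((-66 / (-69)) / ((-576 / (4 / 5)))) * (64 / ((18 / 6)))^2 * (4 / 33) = -2048/27945 = -0.07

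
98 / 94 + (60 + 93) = 7240/47 = 154.04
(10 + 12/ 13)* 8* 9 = 10224/13 = 786.46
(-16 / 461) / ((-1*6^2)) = 4/4149 = 0.00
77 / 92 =0.84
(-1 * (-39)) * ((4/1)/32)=39/8 = 4.88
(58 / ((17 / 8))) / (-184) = -58/391 = -0.15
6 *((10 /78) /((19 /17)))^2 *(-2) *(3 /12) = -7225/183027 = -0.04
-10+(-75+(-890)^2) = 792015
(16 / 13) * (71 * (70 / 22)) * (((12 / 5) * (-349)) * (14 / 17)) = -466241664/2431 = -191790.07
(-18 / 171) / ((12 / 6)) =-0.05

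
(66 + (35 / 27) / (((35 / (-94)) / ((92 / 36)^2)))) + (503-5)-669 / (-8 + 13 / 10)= 641.11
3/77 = 0.04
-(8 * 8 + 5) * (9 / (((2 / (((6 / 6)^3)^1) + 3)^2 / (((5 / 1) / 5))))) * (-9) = 5589/25 = 223.56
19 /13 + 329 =330.46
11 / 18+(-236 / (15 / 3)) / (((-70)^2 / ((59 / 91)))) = 0.60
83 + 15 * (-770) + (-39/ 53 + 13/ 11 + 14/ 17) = -113636855/9911 = -11465.73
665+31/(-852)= 566549/852 = 664.96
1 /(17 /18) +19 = 341/17 = 20.06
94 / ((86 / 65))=71.05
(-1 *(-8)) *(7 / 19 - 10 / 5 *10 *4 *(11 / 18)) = -66376/171 = -388.16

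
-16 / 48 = -1/3 = -0.33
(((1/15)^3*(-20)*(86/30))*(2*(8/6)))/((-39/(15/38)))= 688/1500525 = 0.00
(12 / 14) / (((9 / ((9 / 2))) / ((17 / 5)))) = 51/35 = 1.46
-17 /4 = -4.25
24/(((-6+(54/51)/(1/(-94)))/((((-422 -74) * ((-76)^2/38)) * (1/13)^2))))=5126656/50531 = 101.46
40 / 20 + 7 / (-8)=9/8 = 1.12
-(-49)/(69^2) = 49/4761 = 0.01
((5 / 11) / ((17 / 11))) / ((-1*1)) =-0.29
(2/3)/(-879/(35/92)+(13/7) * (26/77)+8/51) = -45815/158730443 = 0.00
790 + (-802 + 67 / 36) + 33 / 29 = -9.00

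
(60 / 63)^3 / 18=4000/83349 = 0.05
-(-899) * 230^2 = 47557100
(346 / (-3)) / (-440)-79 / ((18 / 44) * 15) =-14983/1188 = -12.61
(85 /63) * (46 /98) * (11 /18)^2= 236555/1000188 = 0.24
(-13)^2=169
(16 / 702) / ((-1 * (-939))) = 8/329589 = 0.00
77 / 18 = 4.28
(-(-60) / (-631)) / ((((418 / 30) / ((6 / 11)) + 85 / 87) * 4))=-39150/43678451 = 0.00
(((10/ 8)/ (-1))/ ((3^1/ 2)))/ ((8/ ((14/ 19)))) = -35/456 = -0.08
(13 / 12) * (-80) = -260/3 = -86.67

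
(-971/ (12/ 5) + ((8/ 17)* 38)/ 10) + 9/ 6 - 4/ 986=-11870429/29580 = -401.30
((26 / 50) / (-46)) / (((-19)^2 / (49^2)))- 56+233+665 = 841.92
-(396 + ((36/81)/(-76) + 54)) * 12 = -307796/57 = -5399.93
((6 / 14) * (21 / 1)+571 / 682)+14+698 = 721.84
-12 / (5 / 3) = -36/5 = -7.20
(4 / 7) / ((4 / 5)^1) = 5/7 = 0.71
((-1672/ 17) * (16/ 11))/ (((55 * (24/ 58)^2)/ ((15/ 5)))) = -127832/2805 = -45.57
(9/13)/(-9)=-1/13 = -0.08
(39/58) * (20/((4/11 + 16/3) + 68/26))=83655/51707 = 1.62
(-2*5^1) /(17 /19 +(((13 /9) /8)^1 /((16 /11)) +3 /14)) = -1532160/188939 = -8.11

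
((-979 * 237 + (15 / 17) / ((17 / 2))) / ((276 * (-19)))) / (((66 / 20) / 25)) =931314125/2778446 = 335.19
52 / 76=13/19 = 0.68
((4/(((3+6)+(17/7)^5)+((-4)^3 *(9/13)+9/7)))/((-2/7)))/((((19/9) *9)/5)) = -3058874/41893651 = -0.07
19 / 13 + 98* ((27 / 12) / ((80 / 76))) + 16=118007/520 = 226.94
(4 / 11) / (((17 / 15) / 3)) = 180/187 = 0.96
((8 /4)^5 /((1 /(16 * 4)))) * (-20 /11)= -40960/11 = -3723.64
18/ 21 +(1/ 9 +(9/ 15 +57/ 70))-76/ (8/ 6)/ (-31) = 82441/19530 = 4.22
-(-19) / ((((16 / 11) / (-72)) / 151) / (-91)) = 25846821/2 = 12923410.50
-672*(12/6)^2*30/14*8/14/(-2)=11520/7 = 1645.71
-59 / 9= -6.56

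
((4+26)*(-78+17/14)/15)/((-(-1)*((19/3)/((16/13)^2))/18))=-14860800/22477 = -661.16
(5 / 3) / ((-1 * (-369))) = 5/1107 = 0.00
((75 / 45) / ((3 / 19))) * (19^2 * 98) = 3360910/9 = 373434.44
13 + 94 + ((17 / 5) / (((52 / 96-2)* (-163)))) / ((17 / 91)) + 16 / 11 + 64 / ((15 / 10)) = 20332321/134475 = 151.20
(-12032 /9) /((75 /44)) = -784.31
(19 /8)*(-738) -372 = -2124.75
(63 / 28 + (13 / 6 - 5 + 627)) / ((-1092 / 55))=-413435/13104 = -31.55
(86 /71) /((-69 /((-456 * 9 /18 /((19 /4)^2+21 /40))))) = 0.17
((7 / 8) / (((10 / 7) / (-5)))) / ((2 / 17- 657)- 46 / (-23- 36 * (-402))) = 1719431/368806320 = 0.00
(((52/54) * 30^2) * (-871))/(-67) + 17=11283.67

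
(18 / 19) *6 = 108/19 = 5.68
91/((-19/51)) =-4641/19 = -244.26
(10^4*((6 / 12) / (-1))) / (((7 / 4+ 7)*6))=-2000/21 = -95.24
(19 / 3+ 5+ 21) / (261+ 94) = 0.09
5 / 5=1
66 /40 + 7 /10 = 47/20 = 2.35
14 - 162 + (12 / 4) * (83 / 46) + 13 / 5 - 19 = -36567/230 = -158.99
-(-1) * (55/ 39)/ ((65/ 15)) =55/169 = 0.33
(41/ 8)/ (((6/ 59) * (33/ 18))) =2419/88 = 27.49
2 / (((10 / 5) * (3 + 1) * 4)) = 1/16 = 0.06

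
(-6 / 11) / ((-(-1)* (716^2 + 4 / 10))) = -15/14098051 = 0.00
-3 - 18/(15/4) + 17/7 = -188/35 = -5.37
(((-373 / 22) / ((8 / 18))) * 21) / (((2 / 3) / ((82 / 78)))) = -2890377/2288 = -1263.28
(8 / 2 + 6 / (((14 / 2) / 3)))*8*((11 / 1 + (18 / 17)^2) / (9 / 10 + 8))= 12891040/180047 = 71.60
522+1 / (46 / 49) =24061/46 = 523.07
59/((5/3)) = 177/5 = 35.40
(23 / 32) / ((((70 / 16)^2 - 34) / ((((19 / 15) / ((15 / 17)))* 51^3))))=-72997354/7925 = -9211.02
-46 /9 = -5.11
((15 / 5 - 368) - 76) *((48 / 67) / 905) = -21168/60635 = -0.35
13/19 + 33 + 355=7385/19 = 388.68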